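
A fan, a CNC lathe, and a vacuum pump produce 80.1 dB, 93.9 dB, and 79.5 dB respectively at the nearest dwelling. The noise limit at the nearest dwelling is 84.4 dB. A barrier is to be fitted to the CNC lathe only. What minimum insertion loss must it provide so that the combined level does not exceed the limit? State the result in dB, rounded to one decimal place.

Fixed contribution from the other sources: Σ 10^(L/10) = 10^(80.1/10) + 10^(79.5/10) = 1.915e+08 (82.82 dB).
The limit corresponds to 10^(84.4/10) = 2.754e+08; subtracting the fixed part leaves 8.397e+07 for the CNC lathe, i.e. 79.24 dB.
So the CNC lathe must be reduced from 93.9 to 79.24 dB: IL = 14.66 dB.

14.7 dB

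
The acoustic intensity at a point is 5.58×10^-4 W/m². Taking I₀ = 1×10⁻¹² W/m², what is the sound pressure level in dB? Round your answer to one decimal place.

I/I₀ = 5.58×10^-4/10⁻¹² = 5.58×10^8, and L = 10·log₁₀(I/I₀).
L = 10·(0.7466 + 8) = 87.47 dB.

87.5 dB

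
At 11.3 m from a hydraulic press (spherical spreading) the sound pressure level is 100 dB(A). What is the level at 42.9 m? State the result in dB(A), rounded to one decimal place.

88.4 dB(A)

For a point source, L₂ = L₁ − 20·log₁₀(r₂/r₁).
L₂ = 100 − 20·log₁₀(42.9/11.3) = 100 − 11.588 = 88.41 dB(A).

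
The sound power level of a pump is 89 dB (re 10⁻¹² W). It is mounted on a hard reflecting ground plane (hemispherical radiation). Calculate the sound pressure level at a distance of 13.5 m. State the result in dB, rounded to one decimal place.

L_p = L_w − 10·log₁₀(2π·r²) with r = 13.5 m.
2π·r² = 1145 m², 10·log₁₀ of that is 30.588 dB.
L_p = 89 − 30.588 = 58.41 dB.

58.4 dB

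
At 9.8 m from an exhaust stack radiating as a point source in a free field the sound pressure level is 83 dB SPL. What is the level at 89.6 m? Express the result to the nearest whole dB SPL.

64 dB SPL

For a point source, L₂ = L₁ − 20·log₁₀(r₂/r₁).
L₂ = 83 − 20·log₁₀(89.6/9.8) = 83 − 19.222 = 63.78 dB SPL.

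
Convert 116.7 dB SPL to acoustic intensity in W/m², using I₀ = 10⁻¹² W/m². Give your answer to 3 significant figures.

L = 10·log₁₀(I/I₀) ⇒ I = I₀·10^(L/10) = 10⁻¹² × 10^11.67.

0.468 W/m²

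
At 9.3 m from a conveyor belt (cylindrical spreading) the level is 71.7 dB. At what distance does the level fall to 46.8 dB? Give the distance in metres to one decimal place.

Line-source spreading drops the level by 10·log₁₀(r₂/r₁); inverting, r₂/r₁ = 10^(ΔL/10).
r₂ = 9.3·10^((71.7−46.8)/10) = 9.3·10^(24.9/10) = 2873.97 m.

2874.0 m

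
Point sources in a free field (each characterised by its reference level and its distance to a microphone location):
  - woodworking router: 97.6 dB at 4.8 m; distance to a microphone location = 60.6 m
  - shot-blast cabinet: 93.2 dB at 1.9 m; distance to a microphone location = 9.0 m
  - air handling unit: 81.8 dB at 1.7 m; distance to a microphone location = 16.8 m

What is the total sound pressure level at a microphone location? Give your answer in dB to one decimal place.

81.2 dB

Propagate each source to the receiver with L = L_ref − 20·log₁₀(r/r_ref), then add intensities.
woodworking router: 97.6 − 20·log₁₀(60.6/4.8) = 97.6 − 22.02 = 75.58 dB.
shot-blast cabinet: 93.2 − 20·log₁₀(9.0/1.9) = 93.2 − 13.51 = 79.69 dB.
air handling unit: 81.8 − 20·log₁₀(16.8/1.7) = 81.8 − 19.90 = 61.90 dB.
Σ 10^(L/10) = 1.308e+08 → L_total = 10·log₁₀(1.308e+08) = 81.17 dB.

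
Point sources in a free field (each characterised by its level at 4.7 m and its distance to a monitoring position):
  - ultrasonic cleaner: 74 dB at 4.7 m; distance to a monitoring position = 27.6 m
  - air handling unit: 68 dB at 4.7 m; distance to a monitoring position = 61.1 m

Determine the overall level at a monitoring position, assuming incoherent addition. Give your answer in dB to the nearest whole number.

59 dB

Apply inverse-square spreading to bring every level to the receiver, then sum 10^(L/10).
ultrasonic cleaner: 74 − 20·log₁₀(27.6/4.7) = 74 − 15.38 = 58.62 dB.
air handling unit: 68 − 20·log₁₀(61.1/4.7) = 68 − 22.28 = 45.72 dB.
Σ 10^(L/10) = 7.657e+05 → L_total = 10·log₁₀(7.657e+05) = 58.84 dB.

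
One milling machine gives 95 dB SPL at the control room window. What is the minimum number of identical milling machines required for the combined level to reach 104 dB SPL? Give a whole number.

Need L₁ + 10·log₁₀ N ≥ 104, i.e. log₁₀ N ≥ 0.90.
N ≥ 10^(9.0/10) = 7.943, so N = 8.

8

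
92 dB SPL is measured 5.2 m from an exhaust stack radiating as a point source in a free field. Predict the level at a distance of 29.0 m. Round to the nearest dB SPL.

For a point source, L₂ = L₁ − 20·log₁₀(r₂/r₁).
L₂ = 92 − 20·log₁₀(29.0/5.2) = 92 − 14.928 = 77.07 dB SPL.

77 dB SPL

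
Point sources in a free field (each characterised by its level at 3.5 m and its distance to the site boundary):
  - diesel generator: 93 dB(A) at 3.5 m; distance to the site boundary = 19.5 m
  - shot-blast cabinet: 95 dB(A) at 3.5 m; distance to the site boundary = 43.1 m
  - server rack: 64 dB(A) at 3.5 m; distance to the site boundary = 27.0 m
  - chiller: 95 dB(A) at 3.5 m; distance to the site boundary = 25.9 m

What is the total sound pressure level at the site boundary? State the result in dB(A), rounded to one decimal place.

81.6 dB(A)

Apply inverse-square spreading to bring every level to the receiver, then sum 10^(L/10).
diesel generator: 93 − 20·log₁₀(19.5/3.5) = 93 − 14.92 = 78.08 dB(A).
shot-blast cabinet: 95 − 20·log₁₀(43.1/3.5) = 95 − 21.81 = 73.19 dB(A).
server rack: 64 − 20·log₁₀(27.0/3.5) = 64 − 17.75 = 46.25 dB(A).
chiller: 95 − 20·log₁₀(25.9/3.5) = 95 − 17.38 = 77.62 dB(A).
Σ 10^(L/10) = 1.429e+08 → L_total = 10·log₁₀(1.429e+08) = 81.55 dB(A).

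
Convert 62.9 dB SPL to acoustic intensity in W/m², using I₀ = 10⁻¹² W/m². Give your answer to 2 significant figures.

1.9e-06 W/m²

I/I₀ = 10^(62.9/10) = 1.95e+06, so I = 1.95e+06 × 10⁻¹² W/m².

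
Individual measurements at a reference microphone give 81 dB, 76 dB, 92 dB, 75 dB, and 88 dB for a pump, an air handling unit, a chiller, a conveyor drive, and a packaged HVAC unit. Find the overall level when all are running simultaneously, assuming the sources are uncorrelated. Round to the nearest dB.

Incoherent sources combine by intensity addition: L_total = 10·log₁₀(Σ 10^(L_i/10)).
Σ 10^(L/10) = 10^(81/10) + 10^(76/10) + 10^(92/10) + 10^(75/10) + 10^(88/10) = 2.413e+09.
L_total = 10·log₁₀(2.413e+09) = 93.83 dB.

94 dB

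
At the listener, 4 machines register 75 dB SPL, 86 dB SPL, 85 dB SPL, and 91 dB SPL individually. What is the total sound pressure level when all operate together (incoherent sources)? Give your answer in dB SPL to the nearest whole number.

93 dB SPL

For uncorrelated sources the intensities add, so convert each level to linear form, sum, and take 10·log₁₀ of the total.
Σ 10^(L/10) = 10^(75/10) + 10^(86/10) + 10^(85/10) + 10^(91/10) = 2.005e+09.
L_total = 10·log₁₀(2.005e+09) = 93.02 dB SPL.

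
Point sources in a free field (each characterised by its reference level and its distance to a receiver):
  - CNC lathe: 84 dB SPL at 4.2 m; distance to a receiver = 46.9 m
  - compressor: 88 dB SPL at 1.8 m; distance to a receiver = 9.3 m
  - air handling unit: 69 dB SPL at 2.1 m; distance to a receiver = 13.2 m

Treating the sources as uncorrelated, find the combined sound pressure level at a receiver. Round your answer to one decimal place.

First find each source's level at the receiver (point-source: −20·log₁₀(r/r_ref)), then combine on an intensity basis.
CNC lathe: 84 − 20·log₁₀(46.9/4.2) = 84 − 20.96 = 63.04 dB SPL.
compressor: 88 − 20·log₁₀(9.3/1.8) = 88 − 14.26 = 73.74 dB SPL.
air handling unit: 69 − 20·log₁₀(13.2/2.1) = 69 − 15.97 = 53.03 dB SPL.
Σ 10^(L/10) = 2.585e+07 → L_total = 10·log₁₀(2.585e+07) = 74.12 dB SPL.

74.1 dB SPL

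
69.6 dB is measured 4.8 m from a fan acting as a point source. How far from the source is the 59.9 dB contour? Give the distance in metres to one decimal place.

14.7 m

For a point source L₁ − L₂ = 20·log₁₀(r₂/r₁), so r₂ = r₁·10^((L₁−L₂)/20).
r₂ = 4.8·10^((69.6−59.9)/20) = 4.8·10^(9.7/20) = 14.66 m.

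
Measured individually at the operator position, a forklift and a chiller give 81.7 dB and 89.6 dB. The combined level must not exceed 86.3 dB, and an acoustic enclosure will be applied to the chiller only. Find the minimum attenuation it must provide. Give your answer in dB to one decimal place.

Fixed contribution from the other source: Σ 10^(L/10) = 10^(81.7/10) = 1.479e+08 (81.70 dB).
To meet 86.3 dB overall, the treated chiller may contribute at most 10^(86.3/10) − 1.479e+08 = 2.787e+08, i.e. 84.45 dB.
So the chiller must be reduced from 89.6 to 84.45 dB: IL = 5.15 dB.

5.1 dB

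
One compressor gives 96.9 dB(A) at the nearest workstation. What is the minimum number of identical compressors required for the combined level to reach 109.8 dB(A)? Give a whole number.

20

Need L₁ + 10·log₁₀ N ≥ 109.8, i.e. log₁₀ N ≥ 1.29.
N ≥ 10^(12.9/10) = 19.498, so N = 20.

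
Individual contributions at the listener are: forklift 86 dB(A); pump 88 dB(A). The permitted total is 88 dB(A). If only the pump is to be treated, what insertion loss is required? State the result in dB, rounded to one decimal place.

4.3 dB

The untreated sources together contribute 10^(86/10) = 3.981e+08, i.e. 86.00 dB(A).
The limit corresponds to 10^(88/10) = 6.310e+08; subtracting the fixed part leaves 2.329e+08 for the pump, i.e. 83.67 dB(A).
So the pump must be reduced from 88 to 83.67 dB(A): IL = 4.33 dB.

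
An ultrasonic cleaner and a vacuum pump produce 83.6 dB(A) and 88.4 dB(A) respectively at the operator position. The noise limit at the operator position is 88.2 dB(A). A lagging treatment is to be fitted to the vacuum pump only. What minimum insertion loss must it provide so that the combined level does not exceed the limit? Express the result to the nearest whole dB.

2 dB

Fixed contribution from the other source: Σ 10^(L/10) = 10^(83.6/10) = 2.291e+08 (83.60 dB(A)).
To meet 88.2 dB(A) overall, the treated vacuum pump may contribute at most 10^(88.2/10) − 2.291e+08 = 4.316e+08, i.e. 86.35 dB(A).
Required insertion loss = 88.4 − 86.35 = 2.05 dB.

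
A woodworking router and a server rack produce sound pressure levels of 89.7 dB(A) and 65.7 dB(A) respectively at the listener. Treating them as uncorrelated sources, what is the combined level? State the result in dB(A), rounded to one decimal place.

For uncorrelated sources the intensities add, so convert each level to linear form, sum, and take 10·log₁₀ of the total.
Σ 10^(L/10) = 10^(89.7/10) + 10^(65.7/10) = 9.370e+08.
L_total = 10·log₁₀(9.370e+08) = 89.72 dB(A).

89.7 dB(A)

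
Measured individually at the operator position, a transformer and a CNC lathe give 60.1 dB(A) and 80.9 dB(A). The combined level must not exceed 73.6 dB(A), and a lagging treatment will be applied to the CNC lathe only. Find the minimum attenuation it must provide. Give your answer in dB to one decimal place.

Everything except the CNC lathe sums to 10^(60.1/10) = 1.023e+06 in linear terms, 60.10 dB(A).
To meet 73.6 dB(A) overall, the treated CNC lathe may contribute at most 10^(73.6/10) − 1.023e+06 = 2.189e+07, i.e. 73.40 dB(A).
Required insertion loss = 80.9 − 73.40 = 7.50 dB.

7.5 dB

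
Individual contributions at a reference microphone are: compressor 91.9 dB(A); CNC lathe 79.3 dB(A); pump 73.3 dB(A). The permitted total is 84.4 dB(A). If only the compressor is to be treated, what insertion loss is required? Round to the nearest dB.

10 dB

The untreated sources together contribute 10^(79.3/10) + 10^(73.3/10) = 1.065e+08, i.e. 80.27 dB(A).
To meet 84.4 dB(A) overall, the treated compressor may contribute at most 10^(84.4/10) − 1.065e+08 = 1.689e+08, i.e. 82.28 dB(A).
Required insertion loss = 91.9 − 82.28 = 9.62 dB.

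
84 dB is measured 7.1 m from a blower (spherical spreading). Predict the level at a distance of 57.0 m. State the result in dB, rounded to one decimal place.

65.9 dB

For a point source, L₂ = L₁ − 20·log₁₀(r₂/r₁).
L₂ = 84 − 20·log₁₀(57.0/7.1) = 84 − 18.092 = 65.91 dB.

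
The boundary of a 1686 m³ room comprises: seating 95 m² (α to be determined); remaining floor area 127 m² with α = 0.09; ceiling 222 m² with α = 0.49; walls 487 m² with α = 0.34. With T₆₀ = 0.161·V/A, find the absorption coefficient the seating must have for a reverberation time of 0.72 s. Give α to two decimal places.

From T₆₀ = 0.161·V/A, the target T₆₀ = 0.72 s needs A = 0.161·1686/0.72 = 377.01 m².
Absorption from the other surfaces = 127·0.09 + 222·0.49 + 487·0.34 = 285.79 m², so the seating must supply 91.22 m² over 95 m².
α = 91.22/95 = 0.960.

0.96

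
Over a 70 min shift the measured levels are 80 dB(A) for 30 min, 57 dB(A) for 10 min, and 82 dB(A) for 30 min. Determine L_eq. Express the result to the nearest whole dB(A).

Weight each interval's intensity by its duration and average over T = 70 min:
Σ tᵢ·10^(Lᵢ/10) = 30·10^(80/10) + 10·10^(57/10) + 30·10^(82/10) = 7.760e+09.
L_eq = 10·log₁₀(7.760e+09/70) = 80.45 dB(A).

80 dB(A)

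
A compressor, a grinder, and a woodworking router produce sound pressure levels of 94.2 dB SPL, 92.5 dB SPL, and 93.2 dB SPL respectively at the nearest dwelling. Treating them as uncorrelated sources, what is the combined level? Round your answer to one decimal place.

For uncorrelated sources the intensities add, so convert each level to linear form, sum, and take 10·log₁₀ of the total.
Σ 10^(L/10) = 10^(94.2/10) + 10^(92.5/10) + 10^(93.2/10) = 6.498e+09.
L_total = 10·log₁₀(6.498e+09) = 98.13 dB SPL.

98.1 dB SPL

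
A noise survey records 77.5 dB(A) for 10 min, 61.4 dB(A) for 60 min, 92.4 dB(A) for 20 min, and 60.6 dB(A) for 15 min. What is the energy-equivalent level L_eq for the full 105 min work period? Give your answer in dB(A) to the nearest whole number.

The energy average is taken in the linear domain: L_eq = 10·log₁₀[(Σ tᵢ·10^(Lᵢ/10))/T], T = 105 min.
Σ tᵢ·10^(Lᵢ/10) = 10·10^(77.5/10) + 60·10^(61.4/10) + 20·10^(92.4/10) + 15·10^(60.6/10) = 3.542e+10.
L_eq = 10·log₁₀(3.542e+10/105) = 85.28 dB(A).

85 dB(A)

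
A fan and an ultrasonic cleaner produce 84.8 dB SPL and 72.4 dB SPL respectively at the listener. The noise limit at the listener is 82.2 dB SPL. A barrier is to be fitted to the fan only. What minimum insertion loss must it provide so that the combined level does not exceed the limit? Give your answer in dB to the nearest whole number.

3 dB

Fixed contribution from the other source: Σ 10^(L/10) = 10^(72.4/10) = 1.738e+07 (72.40 dB SPL).
The limit corresponds to 10^(82.2/10) = 1.660e+08; subtracting the fixed part leaves 1.486e+08 for the fan, i.e. 81.72 dB SPL.
Required insertion loss = 84.8 − 81.72 = 3.08 dB.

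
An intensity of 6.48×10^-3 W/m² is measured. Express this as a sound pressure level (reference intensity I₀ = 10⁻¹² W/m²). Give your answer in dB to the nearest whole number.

L = 10·log₁₀(I/I₀) = 10·log₁₀(6.48×10^-3/10⁻¹²) = 10·log₁₀(6.48×10^9).
L = 10·(0.8116 + 9) = 98.12 dB.

98 dB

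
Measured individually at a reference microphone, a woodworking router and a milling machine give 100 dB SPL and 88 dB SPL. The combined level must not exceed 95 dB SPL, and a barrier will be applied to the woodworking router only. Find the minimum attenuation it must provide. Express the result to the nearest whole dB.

The untreated sources together contribute 10^(88/10) = 6.310e+08, i.e. 88.00 dB SPL.
To meet 95 dB SPL overall, the treated woodworking router may contribute at most 10^(95/10) − 6.310e+08 = 2.531e+09, i.e. 94.03 dB SPL.
Required insertion loss = 100 − 94.03 = 5.97 dB.

6 dB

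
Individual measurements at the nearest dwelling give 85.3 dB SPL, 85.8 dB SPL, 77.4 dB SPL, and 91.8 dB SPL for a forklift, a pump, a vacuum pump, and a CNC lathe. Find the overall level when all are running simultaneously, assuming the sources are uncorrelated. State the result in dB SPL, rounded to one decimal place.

Incoherent sources combine by intensity addition: L_total = 10·log₁₀(Σ 10^(L_i/10)).
Σ 10^(L/10) = 10^(85.3/10) + 10^(85.8/10) + 10^(77.4/10) + 10^(91.8/10) = 2.288e+09.
L_total = 10·log₁₀(2.288e+09) = 93.59 dB SPL.

93.6 dB SPL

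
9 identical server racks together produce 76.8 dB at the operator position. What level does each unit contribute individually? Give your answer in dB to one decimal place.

9 equal contributions raise the level by 10·log₁₀ 9 = 9.542 dB, so each unit alone gives 76.8 − 9.542.

67.3 dB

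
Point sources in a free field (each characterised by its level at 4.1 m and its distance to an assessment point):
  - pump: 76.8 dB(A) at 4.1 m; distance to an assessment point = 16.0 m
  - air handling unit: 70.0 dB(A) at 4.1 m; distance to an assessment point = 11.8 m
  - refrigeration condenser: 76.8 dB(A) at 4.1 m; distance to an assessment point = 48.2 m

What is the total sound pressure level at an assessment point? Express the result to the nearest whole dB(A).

First find each source's level at the receiver (point-source: −20·log₁₀(r/r_ref)), then combine on an intensity basis.
pump: 76.8 − 20·log₁₀(16.0/4.1) = 76.8 − 11.83 = 64.97 dB(A).
air handling unit: 70.0 − 20·log₁₀(11.8/4.1) = 70.0 − 9.18 = 60.82 dB(A).
refrigeration condenser: 76.8 − 20·log₁₀(48.2/4.1) = 76.8 − 21.41 = 55.39 dB(A).
Σ 10^(L/10) = 4.696e+06 → L_total = 10·log₁₀(4.696e+06) = 66.72 dB(A).

67 dB(A)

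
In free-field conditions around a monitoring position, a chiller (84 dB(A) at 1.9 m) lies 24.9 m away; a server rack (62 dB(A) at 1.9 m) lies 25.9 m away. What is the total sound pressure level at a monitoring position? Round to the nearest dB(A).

Apply inverse-square spreading to bring every level to the receiver, then sum 10^(L/10).
chiller: 84 − 20·log₁₀(24.9/1.9) = 84 − 22.35 = 61.65 dB(A).
server rack: 62 − 20·log₁₀(25.9/1.9) = 62 − 22.69 = 39.31 dB(A).
Σ 10^(L/10) = 1.471e+06 → L_total = 10·log₁₀(1.471e+06) = 61.68 dB(A).

62 dB(A)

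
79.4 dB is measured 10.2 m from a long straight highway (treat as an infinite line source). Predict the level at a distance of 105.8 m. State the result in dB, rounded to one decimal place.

Line-source attenuation: ΔL = 10·log₁₀(r₂/r₁) = 10·log₁₀(105.8/10.2) = 10.159 dB.
L₂ = 79.4 − 10·log₁₀(105.8/10.2) = 79.4 − 10.159 = 69.24 dB.

69.2 dB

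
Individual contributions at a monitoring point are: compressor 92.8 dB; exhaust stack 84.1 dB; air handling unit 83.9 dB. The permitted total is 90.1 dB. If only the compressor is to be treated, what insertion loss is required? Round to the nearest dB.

6 dB

Everything except the compressor sums to 10^(84.1/10) + 10^(83.9/10) = 5.025e+08 in linear terms, 87.01 dB.
The limit corresponds to 10^(90.1/10) = 1.023e+09; subtracting the fixed part leaves 5.208e+08 for the compressor, i.e. 87.17 dB.
Required insertion loss = 92.8 − 87.17 = 5.63 dB.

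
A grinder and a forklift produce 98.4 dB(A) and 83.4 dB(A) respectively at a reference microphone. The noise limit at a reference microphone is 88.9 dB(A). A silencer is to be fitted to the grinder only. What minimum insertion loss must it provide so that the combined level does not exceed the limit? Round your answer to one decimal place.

10.9 dB

Fixed contribution from the other source: Σ 10^(L/10) = 10^(83.4/10) = 2.188e+08 (83.40 dB(A)).
To meet 88.9 dB(A) overall, the treated grinder may contribute at most 10^(88.9/10) − 2.188e+08 = 5.575e+08, i.e. 87.46 dB(A).
So the grinder must be reduced from 98.4 to 87.46 dB(A): IL = 10.94 dB.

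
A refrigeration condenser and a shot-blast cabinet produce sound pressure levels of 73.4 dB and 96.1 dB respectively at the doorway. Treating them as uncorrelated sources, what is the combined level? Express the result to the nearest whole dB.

Incoherent sources combine by intensity addition: L_total = 10·log₁₀(Σ 10^(L_i/10)).
Σ 10^(L/10) = 10^(73.4/10) + 10^(96.1/10) = 4.096e+09.
L_total = 10·log₁₀(4.096e+09) = 96.12 dB.

96 dB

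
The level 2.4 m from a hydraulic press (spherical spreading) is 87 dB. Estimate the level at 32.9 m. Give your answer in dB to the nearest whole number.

64 dB

For a point source, L₂ = L₁ − 20·log₁₀(r₂/r₁).
L₂ = 87 − 20·log₁₀(32.9/2.4) = 87 − 22.740 = 64.26 dB.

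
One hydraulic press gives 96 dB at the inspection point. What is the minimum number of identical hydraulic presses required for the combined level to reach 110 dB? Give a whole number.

Need L₁ + 10·log₁₀ N ≥ 110, i.e. log₁₀ N ≥ 1.40.
N ≥ 10^(14.0/10) = 25.119, so N = 26.

26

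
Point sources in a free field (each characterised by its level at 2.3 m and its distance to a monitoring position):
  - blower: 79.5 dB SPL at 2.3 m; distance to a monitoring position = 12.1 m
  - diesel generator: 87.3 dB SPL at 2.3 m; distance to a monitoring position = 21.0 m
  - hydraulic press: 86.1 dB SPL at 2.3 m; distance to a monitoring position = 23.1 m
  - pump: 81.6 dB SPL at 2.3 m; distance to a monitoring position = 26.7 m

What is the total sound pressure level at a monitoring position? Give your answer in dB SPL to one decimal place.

71.7 dB SPL

Apply inverse-square spreading to bring every level to the receiver, then sum 10^(L/10).
blower: 79.5 − 20·log₁₀(12.1/2.3) = 79.5 − 14.42 = 65.08 dB SPL.
diesel generator: 87.3 − 20·log₁₀(21.0/2.3) = 87.3 − 19.21 = 68.09 dB SPL.
hydraulic press: 86.1 − 20·log₁₀(23.1/2.3) = 86.1 − 20.04 = 66.06 dB SPL.
pump: 81.6 − 20·log₁₀(26.7/2.3) = 81.6 − 21.30 = 60.30 dB SPL.
Σ 10^(L/10) = 1.477e+07 → L_total = 10·log₁₀(1.477e+07) = 71.69 dB SPL.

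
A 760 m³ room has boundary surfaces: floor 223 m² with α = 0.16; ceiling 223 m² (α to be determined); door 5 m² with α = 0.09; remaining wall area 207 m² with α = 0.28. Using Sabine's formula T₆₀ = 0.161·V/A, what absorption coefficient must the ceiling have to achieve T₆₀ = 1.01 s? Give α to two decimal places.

Required total absorption A = 0.161·760/1.01 = 121.15 m².
Absorption from the other surfaces = 223·0.16 + 5·0.09 + 207·0.28 = 94.09 m², so the ceiling must supply 27.06 m² over 223 m².
α = 27.06/223 = 0.121.

0.12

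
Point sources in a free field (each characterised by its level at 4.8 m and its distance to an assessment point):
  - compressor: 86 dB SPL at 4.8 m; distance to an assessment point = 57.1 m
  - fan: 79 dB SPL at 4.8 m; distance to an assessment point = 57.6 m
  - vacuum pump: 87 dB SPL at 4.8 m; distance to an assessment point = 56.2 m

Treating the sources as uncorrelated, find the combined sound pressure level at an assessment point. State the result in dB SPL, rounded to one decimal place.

68.5 dB SPL

Propagate each source to the receiver with L = L_ref − 20·log₁₀(r/r_ref), then add intensities.
compressor: 86 − 20·log₁₀(57.1/4.8) = 86 − 21.51 = 64.49 dB SPL.
fan: 79 − 20·log₁₀(57.6/4.8) = 79 − 21.58 = 57.42 dB SPL.
vacuum pump: 87 − 20·log₁₀(56.2/4.8) = 87 − 21.37 = 65.63 dB SPL.
Σ 10^(L/10) = 7.021e+06 → L_total = 10·log₁₀(7.021e+06) = 68.46 dB SPL.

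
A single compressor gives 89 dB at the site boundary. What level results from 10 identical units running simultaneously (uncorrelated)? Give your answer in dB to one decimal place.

99.0 dB

L_total = L₁ + 10·log₁₀ N for N identical incoherent sources.
L_total = 89 + 10·log₁₀(10) = 89 + 10.000 = 99.00 dB.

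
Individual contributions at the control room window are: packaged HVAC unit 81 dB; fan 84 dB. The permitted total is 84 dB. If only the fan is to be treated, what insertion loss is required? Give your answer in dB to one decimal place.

3.0 dB

The untreated sources together contribute 10^(81/10) = 1.259e+08, i.e. 81.00 dB.
To meet 84 dB overall, the treated fan may contribute at most 10^(84/10) − 1.259e+08 = 1.253e+08, i.e. 80.98 dB.
Required insertion loss = 84 − 80.98 = 3.02 dB.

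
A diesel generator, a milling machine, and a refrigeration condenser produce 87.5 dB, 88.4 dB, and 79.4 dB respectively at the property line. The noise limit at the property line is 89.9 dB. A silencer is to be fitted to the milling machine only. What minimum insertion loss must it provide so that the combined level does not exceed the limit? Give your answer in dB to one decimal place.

3.2 dB

Fixed contribution from the other sources: Σ 10^(L/10) = 10^(87.5/10) + 10^(79.4/10) = 6.494e+08 (88.13 dB).
The limit corresponds to 10^(89.9/10) = 9.772e+08; subtracting the fixed part leaves 3.278e+08 for the milling machine, i.e. 85.16 dB.
Required insertion loss = 88.4 − 85.16 = 3.24 dB.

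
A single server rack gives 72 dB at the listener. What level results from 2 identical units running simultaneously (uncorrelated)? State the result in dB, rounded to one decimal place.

N identical incoherent sources raise the level by 10·log₁₀ N.
L_total = 72 + 10·log₁₀(2) = 72 + 3.010 = 75.01 dB.

75.0 dB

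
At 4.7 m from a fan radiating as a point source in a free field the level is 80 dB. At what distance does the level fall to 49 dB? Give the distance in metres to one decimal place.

For a point source L₁ − L₂ = 20·log₁₀(r₂/r₁), so r₂ = r₁·10^((L₁−L₂)/20).
r₂ = 4.7·10^((80−49)/20) = 4.7·10^(31.0/20) = 166.76 m.

166.8 m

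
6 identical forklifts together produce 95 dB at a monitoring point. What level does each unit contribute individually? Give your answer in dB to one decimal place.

87.2 dB

For N identical incoherent sources L_total = L₁ + 10·log₁₀ N, so L₁ = 95 − 10·log₁₀(6) = 95 − 7.782.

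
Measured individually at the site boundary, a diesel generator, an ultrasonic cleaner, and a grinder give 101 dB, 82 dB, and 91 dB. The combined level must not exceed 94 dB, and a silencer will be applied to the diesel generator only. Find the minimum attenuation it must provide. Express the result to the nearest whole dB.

Fixed contribution from the other sources: Σ 10^(L/10) = 10^(82/10) + 10^(91/10) = 1.417e+09 (91.51 dB).
The limit corresponds to 10^(94/10) = 2.512e+09; subtracting the fixed part leaves 1.094e+09 for the diesel generator, i.e. 90.39 dB.
So the diesel generator must be reduced from 101 to 90.39 dB: IL = 10.61 dB.

11 dB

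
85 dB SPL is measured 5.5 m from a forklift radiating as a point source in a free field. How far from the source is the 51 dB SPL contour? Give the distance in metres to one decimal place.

275.7 m

For a point source L₁ − L₂ = 20·log₁₀(r₂/r₁), so r₂ = r₁·10^((L₁−L₂)/20).
r₂ = 5.5·10^((85−51)/20) = 5.5·10^(34.0/20) = 275.65 m.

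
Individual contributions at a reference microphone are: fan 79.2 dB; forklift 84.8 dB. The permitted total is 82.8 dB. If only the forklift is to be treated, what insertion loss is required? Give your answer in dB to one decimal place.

4.5 dB

Fixed contribution from the other source: Σ 10^(L/10) = 10^(79.2/10) = 8.318e+07 (79.20 dB).
The limit corresponds to 10^(82.8/10) = 1.905e+08; subtracting the fixed part leaves 1.074e+08 for the forklift, i.e. 80.31 dB.
Required insertion loss = 84.8 − 80.31 = 4.49 dB.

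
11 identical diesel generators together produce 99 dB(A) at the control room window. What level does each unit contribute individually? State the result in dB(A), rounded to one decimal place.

For N identical incoherent sources L_total = L₁ + 10·log₁₀ N, so L₁ = 99 − 10·log₁₀(11) = 99 − 10.414.

88.6 dB(A)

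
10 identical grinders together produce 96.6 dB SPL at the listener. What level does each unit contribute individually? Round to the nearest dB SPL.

87 dB SPL

10 equal contributions raise the level by 10·log₁₀ 10 = 10.000 dB, so each unit alone gives 96.6 − 10.000.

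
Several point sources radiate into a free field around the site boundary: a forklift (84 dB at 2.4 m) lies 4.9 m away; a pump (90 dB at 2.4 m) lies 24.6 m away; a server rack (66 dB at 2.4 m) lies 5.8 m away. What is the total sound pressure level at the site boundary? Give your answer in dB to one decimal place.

78.5 dB

Apply inverse-square spreading to bring every level to the receiver, then sum 10^(L/10).
forklift: 84 − 20·log₁₀(4.9/2.4) = 84 − 6.20 = 77.80 dB.
pump: 90 − 20·log₁₀(24.6/2.4) = 90 − 20.21 = 69.79 dB.
server rack: 66 − 20·log₁₀(5.8/2.4) = 66 − 7.66 = 58.34 dB.
Σ 10^(L/10) = 7.046e+07 → L_total = 10·log₁₀(7.046e+07) = 78.48 dB.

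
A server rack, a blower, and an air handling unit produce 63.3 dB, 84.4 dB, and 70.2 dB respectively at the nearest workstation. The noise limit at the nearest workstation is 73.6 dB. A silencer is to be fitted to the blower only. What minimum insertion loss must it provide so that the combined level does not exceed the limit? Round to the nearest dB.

Fixed contribution from the other sources: Σ 10^(L/10) = 10^(63.3/10) + 10^(70.2/10) = 1.261e+07 (71.01 dB).
To meet 73.6 dB overall, the treated blower may contribute at most 10^(73.6/10) − 1.261e+07 = 1.030e+07, i.e. 70.13 dB.
Required insertion loss = 84.4 − 70.13 = 14.27 dB.

14 dB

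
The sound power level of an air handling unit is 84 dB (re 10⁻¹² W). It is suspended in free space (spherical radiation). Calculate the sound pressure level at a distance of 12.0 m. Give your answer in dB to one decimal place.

The power spreads over a sphere of area 4π·r², so L_p = L_w − 10·log₁₀(4π·r²).
4π·r² = 1810 m², 10·log₁₀ of that is 32.576 dB.
L_p = 84 − 32.576 = 51.42 dB.

51.4 dB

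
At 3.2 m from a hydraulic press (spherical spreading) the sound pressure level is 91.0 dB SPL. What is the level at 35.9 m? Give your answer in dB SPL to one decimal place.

70.0 dB SPL

Point-source attenuation: ΔL = 20·log₁₀(r₂/r₁) = 20·log₁₀(35.9/3.2) = 20.999 dB.
L₂ = 91.0 − 20·log₁₀(35.9/3.2) = 91.0 − 20.999 = 70.00 dB SPL.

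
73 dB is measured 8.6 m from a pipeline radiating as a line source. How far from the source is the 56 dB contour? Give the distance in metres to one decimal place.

431.0 m

For a line source L₁ − L₂ = 10·log₁₀(r₂/r₁), so r₂ = r₁·10^((L₁−L₂)/10).
r₂ = 8.6·10^((73−56)/10) = 8.6·10^(17.0/10) = 431.02 m.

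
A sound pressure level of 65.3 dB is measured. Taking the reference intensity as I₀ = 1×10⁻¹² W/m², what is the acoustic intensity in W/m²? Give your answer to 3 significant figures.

I/I₀ = 10^(65.3/10) = 3.388e+06, so I = 3.388e+06 × 10⁻¹² W/m².

3.39e-06 W/m²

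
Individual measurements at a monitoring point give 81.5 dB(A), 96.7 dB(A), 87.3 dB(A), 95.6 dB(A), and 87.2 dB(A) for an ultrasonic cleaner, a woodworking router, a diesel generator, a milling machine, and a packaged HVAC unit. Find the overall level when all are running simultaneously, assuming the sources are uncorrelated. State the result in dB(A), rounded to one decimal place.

For uncorrelated sources the intensities add, so convert each level to linear form, sum, and take 10·log₁₀ of the total.
Σ 10^(L/10) = 10^(81.5/10) + 10^(96.7/10) + 10^(87.3/10) + 10^(95.6/10) + 10^(87.2/10) = 9.511e+09.
L_total = 10·log₁₀(9.511e+09) = 99.78 dB(A).

99.8 dB(A)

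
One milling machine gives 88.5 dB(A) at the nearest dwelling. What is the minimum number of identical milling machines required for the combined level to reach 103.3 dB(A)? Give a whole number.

Need L₁ + 10·log₁₀ N ≥ 103.3, i.e. log₁₀ N ≥ 1.48.
N ≥ 10^(14.8/10) = 30.200, so N = 31.

31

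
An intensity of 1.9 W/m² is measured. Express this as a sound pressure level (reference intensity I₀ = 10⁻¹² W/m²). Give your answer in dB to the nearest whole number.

I/I₀ = 1.9/10⁻¹² = 1.9×10^12, and L = 10·log₁₀(I/I₀).
L = 10·(0.2788 + 12) = 122.79 dB.

123 dB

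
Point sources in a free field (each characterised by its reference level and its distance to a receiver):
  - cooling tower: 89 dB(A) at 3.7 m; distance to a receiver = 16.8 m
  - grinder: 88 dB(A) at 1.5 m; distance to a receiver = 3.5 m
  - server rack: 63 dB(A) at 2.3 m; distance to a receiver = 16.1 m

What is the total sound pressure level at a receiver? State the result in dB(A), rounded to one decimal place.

Propagate each source to the receiver with L = L_ref − 20·log₁₀(r/r_ref), then add intensities.
cooling tower: 89 − 20·log₁₀(16.8/3.7) = 89 − 13.14 = 75.86 dB(A).
grinder: 88 − 20·log₁₀(3.5/1.5) = 88 − 7.36 = 80.64 dB(A).
server rack: 63 − 20·log₁₀(16.1/2.3) = 63 − 16.90 = 46.10 dB(A).
Σ 10^(L/10) = 1.545e+08 → L_total = 10·log₁₀(1.545e+08) = 81.89 dB(A).

81.9 dB(A)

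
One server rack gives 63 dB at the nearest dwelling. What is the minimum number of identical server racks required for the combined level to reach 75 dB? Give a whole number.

N identical sources give L₁ + 10·log₁₀ N, so require 10·log₁₀ N ≥ 75 − 63 = 12.0 dB.
N ≥ 10^(12.0/10) = 15.849, so N = 16.

16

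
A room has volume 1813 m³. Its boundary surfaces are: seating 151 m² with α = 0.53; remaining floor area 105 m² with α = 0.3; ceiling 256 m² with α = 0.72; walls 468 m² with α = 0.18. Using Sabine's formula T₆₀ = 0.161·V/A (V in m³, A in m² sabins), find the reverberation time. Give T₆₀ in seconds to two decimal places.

Total absorption A = 151·0.53 + 105·0.3 + 256·0.72 + 468·0.18 = 380.09 m² sabins.
T₆₀ = 0.161·V/A = 0.161·1813/380.09 = 0.768 s.

0.77 s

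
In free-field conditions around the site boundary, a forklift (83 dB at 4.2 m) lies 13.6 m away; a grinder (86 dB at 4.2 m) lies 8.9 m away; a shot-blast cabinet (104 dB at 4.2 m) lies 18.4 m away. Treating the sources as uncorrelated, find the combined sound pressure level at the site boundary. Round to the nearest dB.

First find each source's level at the receiver (point-source: −20·log₁₀(r/r_ref)), then combine on an intensity basis.
forklift: 83 − 20·log₁₀(13.6/4.2) = 83 − 10.21 = 72.79 dB.
grinder: 86 − 20·log₁₀(8.9/4.2) = 86 − 6.52 = 79.48 dB.
shot-blast cabinet: 104 − 20·log₁₀(18.4/4.2) = 104 − 12.83 = 91.17 dB.
Σ 10^(L/10) = 1.416e+09 → L_total = 10·log₁₀(1.416e+09) = 91.51 dB.

92 dB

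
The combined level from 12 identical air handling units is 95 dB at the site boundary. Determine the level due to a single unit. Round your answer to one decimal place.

84.2 dB

12 equal contributions raise the level by 10·log₁₀ 12 = 10.792 dB, so each unit alone gives 95 − 10.792.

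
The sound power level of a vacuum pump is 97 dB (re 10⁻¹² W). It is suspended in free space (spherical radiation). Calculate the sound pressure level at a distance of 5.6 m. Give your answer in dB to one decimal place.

71.0 dB

The power spreads over a sphere of area 4π·r², so L_p = L_w − 10·log₁₀(4π·r²).
4π·r² = 394.1 m², 10·log₁₀ of that is 25.956 dB.
L_p = 97 − 25.956 = 71.04 dB.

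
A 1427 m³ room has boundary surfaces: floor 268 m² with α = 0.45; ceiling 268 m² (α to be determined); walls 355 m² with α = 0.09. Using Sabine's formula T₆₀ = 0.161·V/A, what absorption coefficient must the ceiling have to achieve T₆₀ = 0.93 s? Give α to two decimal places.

Required total absorption A = 0.161·1427/0.93 = 247.04 m².
Absorption from the other surfaces = 268·0.45 + 355·0.09 = 152.55 m², so the ceiling must supply 94.49 m² over 268 m².
α = 94.49/268 = 0.353.

0.35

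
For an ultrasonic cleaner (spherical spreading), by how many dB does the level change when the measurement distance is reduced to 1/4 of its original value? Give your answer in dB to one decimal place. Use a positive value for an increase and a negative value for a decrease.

A point source loses 6 dB per doubling of distance; generally ΔL = −20·log₁₀(r₂/r₁).
ΔL = −20·log₁₀(0.25) = +12.04 dB.

+12.0 dB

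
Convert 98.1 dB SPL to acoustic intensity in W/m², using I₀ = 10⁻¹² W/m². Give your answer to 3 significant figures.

L = 10·log₁₀(I/I₀) ⇒ I = I₀·10^(L/10) = 10⁻¹² × 10^9.81.

0.00646 W/m²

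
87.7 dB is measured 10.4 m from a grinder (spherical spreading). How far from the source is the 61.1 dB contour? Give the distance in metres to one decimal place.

222.3 m

The 26.6 dB drop corresponds to a distance ratio of 10^(26.6/20) for a point source.
r₂ = 10.4·10^((87.7−61.1)/20) = 10.4·10^(26.6/20) = 222.35 m.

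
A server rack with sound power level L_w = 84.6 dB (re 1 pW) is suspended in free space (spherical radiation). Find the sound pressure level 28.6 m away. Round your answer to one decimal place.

The power spreads over a sphere of area 4π·r², so L_p = L_w − 10·log₁₀(4π·r²).
4π·r² = 1.028e+04 m², 10·log₁₀ of that is 40.119 dB.
L_p = 84.6 − 40.119 = 44.48 dB.

44.5 dB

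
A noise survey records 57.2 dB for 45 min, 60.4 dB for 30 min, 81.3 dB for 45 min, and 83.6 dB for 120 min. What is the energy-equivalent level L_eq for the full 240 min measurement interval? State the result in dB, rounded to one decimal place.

The energy average is taken in the linear domain: L_eq = 10·log₁₀[(Σ tᵢ·10^(Lᵢ/10))/T], T = 240 min.
Σ tᵢ·10^(Lᵢ/10) = 45·10^(57.2/10) + 30·10^(60.4/10) + 45·10^(81.3/10) + 120·10^(83.6/10) = 3.362e+10.
L_eq = 10·log₁₀(3.362e+10/240) = 81.46 dB.

81.5 dB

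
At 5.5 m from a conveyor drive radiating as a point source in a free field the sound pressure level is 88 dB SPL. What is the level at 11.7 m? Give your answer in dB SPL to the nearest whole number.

Spherical spreading from a point source gives a 20·log₁₀(r₂/r₁) drop.
L₂ = 88 − 20·log₁₀(11.7/5.5) = 88 − 6.556 = 81.44 dB SPL.

81 dB SPL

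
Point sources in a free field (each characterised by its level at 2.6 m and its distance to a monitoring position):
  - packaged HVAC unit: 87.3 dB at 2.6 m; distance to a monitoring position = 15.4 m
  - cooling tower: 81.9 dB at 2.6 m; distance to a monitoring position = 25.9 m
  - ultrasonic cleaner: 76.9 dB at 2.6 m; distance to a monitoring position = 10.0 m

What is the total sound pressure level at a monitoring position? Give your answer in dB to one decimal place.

73.0 dB

Apply inverse-square spreading to bring every level to the receiver, then sum 10^(L/10).
packaged HVAC unit: 87.3 − 20·log₁₀(15.4/2.6) = 87.3 − 15.45 = 71.85 dB.
cooling tower: 81.9 − 20·log₁₀(25.9/2.6) = 81.9 − 19.97 = 61.93 dB.
ultrasonic cleaner: 76.9 − 20·log₁₀(10.0/2.6) = 76.9 − 11.70 = 65.20 dB.
Σ 10^(L/10) = 2.018e+07 → L_total = 10·log₁₀(2.018e+07) = 73.05 dB.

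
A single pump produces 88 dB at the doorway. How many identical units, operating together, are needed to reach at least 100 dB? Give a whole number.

16

The shortfall is 100 − 88 = 12.0 dB, and N units add 10·log₁₀ N, so need 10·log₁₀ N ≥ 12.0.
N ≥ 10^(12.0/10) = 15.849, so N = 16.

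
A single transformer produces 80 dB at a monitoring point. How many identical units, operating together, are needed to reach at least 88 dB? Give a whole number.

7

The shortfall is 88 − 80 = 8.0 dB, and N units add 10·log₁₀ N, so need 10·log₁₀ N ≥ 8.0.
N ≥ 10^(8.0/10) = 6.310, so N = 7.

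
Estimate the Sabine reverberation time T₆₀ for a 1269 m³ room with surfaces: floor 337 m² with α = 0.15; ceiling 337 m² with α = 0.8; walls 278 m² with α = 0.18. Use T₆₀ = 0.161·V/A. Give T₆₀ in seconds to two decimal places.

0.55 s

A = Σ Sᵢαᵢ = 337·0.15 + 337·0.8 + 278·0.18 = 370.19 m².
T₆₀ = 0.161 × 1269 / 370.19 = 0.552 s.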